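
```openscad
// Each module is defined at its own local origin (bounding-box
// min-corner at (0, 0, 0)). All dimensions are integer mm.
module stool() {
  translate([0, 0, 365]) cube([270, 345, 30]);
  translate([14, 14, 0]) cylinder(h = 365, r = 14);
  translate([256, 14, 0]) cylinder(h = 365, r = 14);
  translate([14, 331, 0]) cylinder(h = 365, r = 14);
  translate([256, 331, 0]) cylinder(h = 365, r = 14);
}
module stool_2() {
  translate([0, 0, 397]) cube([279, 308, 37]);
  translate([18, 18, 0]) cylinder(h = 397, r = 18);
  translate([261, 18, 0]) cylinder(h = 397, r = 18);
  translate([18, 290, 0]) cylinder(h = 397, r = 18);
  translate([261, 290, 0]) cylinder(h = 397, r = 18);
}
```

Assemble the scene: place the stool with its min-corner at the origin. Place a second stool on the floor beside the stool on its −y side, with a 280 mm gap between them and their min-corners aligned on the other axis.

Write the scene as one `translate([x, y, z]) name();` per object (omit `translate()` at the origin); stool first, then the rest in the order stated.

stool();
translate([0, -588, 0]) stool_2();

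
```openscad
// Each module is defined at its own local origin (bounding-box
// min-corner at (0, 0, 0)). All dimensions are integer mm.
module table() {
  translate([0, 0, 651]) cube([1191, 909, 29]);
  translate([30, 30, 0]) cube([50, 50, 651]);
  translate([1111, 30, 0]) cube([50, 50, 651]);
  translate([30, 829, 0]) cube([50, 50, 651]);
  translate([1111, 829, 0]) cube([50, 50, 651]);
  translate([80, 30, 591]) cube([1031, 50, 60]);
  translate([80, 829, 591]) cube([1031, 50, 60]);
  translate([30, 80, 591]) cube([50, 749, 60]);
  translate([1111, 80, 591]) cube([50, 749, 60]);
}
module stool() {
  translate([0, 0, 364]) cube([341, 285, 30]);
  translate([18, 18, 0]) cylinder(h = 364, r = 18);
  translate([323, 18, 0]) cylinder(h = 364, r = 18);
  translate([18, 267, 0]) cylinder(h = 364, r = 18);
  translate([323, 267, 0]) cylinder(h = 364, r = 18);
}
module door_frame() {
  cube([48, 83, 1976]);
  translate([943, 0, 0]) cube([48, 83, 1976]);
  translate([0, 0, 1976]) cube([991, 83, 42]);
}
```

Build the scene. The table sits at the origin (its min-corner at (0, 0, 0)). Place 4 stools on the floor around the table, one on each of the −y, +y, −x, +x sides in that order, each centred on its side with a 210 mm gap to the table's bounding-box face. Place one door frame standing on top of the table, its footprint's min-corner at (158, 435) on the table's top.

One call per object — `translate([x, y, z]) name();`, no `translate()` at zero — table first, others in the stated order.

table();
translate([425, -495, 0]) stool();
translate([425, 1119, 0]) stool();
translate([-551, 312, 0]) stool();
translate([1401, 312, 0]) stool();
translate([158, 435, 680]) door_frame();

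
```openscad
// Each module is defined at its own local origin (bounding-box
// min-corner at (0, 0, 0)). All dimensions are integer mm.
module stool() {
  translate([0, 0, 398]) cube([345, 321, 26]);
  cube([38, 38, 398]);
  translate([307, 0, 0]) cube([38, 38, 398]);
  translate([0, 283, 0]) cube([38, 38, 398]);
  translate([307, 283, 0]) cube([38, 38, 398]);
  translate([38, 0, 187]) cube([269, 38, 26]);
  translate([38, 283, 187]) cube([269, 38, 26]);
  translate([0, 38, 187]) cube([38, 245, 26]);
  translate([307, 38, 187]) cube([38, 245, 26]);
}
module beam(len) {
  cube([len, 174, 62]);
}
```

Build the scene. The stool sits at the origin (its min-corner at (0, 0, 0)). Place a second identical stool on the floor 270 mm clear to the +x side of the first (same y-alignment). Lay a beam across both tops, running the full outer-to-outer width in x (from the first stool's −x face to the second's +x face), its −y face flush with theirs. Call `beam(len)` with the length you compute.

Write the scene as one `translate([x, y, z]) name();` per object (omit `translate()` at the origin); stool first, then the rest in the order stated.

stool();
translate([615, 0, 0]) stool();
translate([0, 0, 424]) beam(960);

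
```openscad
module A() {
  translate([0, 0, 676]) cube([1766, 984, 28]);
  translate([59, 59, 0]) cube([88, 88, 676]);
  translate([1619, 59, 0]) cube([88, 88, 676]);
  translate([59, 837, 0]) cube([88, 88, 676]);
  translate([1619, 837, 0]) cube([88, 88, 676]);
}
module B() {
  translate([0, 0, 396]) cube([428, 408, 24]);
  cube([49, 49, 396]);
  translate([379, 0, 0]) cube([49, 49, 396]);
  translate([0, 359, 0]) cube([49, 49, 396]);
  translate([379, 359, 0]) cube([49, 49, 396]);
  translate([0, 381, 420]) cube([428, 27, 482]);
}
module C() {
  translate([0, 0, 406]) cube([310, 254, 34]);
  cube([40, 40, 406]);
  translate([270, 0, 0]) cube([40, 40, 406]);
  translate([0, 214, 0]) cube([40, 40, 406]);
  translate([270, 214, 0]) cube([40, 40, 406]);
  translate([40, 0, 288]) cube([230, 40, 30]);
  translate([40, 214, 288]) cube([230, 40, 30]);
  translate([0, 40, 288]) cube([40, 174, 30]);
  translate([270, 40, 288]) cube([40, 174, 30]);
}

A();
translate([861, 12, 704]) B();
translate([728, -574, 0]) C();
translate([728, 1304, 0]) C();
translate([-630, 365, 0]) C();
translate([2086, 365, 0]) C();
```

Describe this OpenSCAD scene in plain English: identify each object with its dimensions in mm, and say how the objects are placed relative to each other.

A is a table: top 1766 mm (x) × 984 mm (y), 28 mm thick, upper face at z = 704 mm, on four 88×88 mm square legs, each inset 59 mm from the nearest pair of top edges, running from z = 0 to the bottom of the top.

B is a chair. The seat is a 428×408×24 mm slab with its top at z = 420 mm, on four 49×49 mm corner legs (flush with the seat edges, standing on z = 0). A flat backrest 27 mm thick, 482 mm tall, spans the full seat width and rises from the seat top along its +y edge, rear face flush with the rear of the seat.

C is a four-legged stool. The seat is 310×254 mm, 34 mm thick, top at z = 440 mm. It stands on four square legs, each 40×40 mm in cross-section, from z = 0 to the seat underside, each flush with a corner of the seat. Four stretchers, 40 mm wide and 30 mm tall, connect adjacent legs with their undersides at z = 288 mm, each running between the inner faces of the legs it joins and aligned with the legs' outer faces on the other axis.

The chair is on top of the table. Four stools sit around the table at the −y, +y, −x, +x sides.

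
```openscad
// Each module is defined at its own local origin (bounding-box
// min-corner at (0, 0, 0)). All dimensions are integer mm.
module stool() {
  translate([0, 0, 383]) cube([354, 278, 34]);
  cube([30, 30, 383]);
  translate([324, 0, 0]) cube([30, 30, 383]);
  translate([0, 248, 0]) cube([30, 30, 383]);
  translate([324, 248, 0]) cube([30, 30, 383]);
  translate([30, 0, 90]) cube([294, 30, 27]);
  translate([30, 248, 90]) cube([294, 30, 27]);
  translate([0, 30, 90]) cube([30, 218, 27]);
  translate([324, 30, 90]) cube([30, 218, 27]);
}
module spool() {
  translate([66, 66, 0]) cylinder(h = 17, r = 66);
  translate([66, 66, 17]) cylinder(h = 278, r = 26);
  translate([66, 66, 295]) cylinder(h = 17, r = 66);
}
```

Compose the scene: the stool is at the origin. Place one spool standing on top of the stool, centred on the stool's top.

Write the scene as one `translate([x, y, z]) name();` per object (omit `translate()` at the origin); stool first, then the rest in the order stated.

stool();
translate([111, 73, 417]) spool();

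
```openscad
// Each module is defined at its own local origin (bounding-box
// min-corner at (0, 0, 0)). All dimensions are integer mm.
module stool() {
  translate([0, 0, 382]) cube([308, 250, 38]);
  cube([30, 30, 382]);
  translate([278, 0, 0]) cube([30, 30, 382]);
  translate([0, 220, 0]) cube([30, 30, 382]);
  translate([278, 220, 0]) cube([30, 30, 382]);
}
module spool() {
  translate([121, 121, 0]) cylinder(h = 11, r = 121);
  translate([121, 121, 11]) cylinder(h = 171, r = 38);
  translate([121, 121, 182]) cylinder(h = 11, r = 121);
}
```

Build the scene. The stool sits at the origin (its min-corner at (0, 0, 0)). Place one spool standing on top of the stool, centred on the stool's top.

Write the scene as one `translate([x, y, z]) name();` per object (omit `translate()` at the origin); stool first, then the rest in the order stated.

stool();
translate([33, 4, 420]) spool();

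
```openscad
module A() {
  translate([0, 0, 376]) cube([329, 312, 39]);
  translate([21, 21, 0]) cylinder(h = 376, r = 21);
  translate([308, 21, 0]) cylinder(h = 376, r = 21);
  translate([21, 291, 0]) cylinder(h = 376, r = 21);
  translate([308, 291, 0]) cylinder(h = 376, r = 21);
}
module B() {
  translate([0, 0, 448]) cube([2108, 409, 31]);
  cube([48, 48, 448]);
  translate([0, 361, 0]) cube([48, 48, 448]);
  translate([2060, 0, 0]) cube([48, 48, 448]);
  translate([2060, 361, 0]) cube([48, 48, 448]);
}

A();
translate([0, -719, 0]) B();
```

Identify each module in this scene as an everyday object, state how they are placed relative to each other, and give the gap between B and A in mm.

A is a stool. B is a bench. The bench is on the floor beside the stool on its −y side. The gap between the bench and the stool is 310 mm.

The bench's nearest face is 310 mm from the stool's −y face.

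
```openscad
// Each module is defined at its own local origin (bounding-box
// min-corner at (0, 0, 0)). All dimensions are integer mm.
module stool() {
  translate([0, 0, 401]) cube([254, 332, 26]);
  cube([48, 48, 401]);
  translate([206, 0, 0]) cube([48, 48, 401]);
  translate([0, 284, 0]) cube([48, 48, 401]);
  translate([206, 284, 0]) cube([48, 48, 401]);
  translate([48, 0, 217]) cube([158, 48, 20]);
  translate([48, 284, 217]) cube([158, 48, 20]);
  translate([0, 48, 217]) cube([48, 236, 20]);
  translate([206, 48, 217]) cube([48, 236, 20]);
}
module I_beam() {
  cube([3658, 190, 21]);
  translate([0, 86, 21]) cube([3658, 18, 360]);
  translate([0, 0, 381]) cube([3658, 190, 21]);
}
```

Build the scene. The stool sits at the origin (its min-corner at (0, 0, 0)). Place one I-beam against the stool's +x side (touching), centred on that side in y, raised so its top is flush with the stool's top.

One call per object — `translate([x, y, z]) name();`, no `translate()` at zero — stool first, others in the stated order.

stool();
translate([254, 71, 25]) I_beam();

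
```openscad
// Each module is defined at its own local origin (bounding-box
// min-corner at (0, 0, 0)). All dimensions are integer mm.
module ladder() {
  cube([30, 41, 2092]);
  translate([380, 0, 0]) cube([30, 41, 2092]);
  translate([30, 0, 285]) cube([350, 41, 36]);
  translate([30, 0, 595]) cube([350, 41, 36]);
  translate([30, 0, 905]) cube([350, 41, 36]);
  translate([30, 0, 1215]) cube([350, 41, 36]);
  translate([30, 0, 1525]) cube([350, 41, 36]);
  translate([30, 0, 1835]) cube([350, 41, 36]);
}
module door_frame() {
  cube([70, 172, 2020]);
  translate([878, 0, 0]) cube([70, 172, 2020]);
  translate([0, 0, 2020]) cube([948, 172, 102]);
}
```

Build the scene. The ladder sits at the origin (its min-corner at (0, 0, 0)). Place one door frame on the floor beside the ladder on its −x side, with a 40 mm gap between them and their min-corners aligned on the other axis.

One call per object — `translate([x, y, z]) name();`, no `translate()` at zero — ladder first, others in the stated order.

ladder();
translate([-988, 0, 0]) door_frame();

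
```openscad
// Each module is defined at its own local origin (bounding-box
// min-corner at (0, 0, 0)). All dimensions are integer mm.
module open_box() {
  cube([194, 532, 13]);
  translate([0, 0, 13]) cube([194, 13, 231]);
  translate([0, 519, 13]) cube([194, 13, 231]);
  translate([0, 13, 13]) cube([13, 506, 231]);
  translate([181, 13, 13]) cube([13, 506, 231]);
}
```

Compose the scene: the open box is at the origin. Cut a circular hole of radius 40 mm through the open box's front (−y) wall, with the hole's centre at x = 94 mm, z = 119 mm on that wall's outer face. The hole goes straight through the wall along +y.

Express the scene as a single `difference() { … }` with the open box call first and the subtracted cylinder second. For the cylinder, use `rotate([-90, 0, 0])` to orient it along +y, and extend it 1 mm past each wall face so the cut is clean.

difference() {
  open_box();
  translate([94, -1, 119]) rotate([-90, 0, 0]) cylinder(h = 15, r = 40);
}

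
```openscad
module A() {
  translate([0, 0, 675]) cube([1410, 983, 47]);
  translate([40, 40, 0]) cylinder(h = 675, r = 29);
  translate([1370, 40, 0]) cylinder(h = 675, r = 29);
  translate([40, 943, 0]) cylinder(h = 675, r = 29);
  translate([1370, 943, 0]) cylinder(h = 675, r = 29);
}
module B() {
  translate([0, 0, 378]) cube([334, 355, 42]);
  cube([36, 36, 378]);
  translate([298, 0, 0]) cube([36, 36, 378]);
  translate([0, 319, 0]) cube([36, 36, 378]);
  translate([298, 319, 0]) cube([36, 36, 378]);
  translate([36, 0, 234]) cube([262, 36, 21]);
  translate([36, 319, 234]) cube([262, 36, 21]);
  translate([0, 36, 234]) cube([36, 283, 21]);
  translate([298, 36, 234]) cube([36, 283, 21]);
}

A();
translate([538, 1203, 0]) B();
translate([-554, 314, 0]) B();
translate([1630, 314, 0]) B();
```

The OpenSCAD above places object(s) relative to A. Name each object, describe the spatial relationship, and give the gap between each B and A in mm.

A is a table. B is a stool. Three stools sit around the table at the +y, −x, +x sides. The gap between each stool and the table is 220 mm.

Each stool's nearest face is 220 mm from the table's bounding box.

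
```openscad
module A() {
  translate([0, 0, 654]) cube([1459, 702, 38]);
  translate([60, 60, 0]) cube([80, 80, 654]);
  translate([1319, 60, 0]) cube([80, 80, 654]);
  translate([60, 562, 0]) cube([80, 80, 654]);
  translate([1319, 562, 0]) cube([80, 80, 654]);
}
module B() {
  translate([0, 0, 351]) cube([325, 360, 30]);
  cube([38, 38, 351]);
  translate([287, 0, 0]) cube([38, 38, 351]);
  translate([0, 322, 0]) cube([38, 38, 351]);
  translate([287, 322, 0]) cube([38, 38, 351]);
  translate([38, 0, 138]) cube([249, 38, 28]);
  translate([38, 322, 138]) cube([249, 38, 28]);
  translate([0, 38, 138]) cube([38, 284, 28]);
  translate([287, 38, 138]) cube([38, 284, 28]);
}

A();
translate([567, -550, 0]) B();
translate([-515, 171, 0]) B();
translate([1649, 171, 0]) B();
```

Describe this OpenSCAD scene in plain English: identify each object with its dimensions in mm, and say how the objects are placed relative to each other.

A is a table with a 1459×702 mm rectangular top, 38 mm thick, top surface at z = 692 mm, supported by four 80×80 mm square legs, each inset 60 mm from the nearest pair of top edges, running from the floor.

B is a four-legged stool. The seat is 325×360 mm, 30 mm thick, top at z = 381 mm. It stands on four square legs, each 38×38 mm in cross-section, from z = 0 to the seat underside, each flush with a corner of the seat. Four stretchers, 38 mm wide and 28 mm tall, connect adjacent legs with their undersides at z = 138 mm, each running between the inner faces of the legs it joins and aligned with the legs' outer faces on the other axis.

Three stools sit around the table at the −y, −x, +x sides.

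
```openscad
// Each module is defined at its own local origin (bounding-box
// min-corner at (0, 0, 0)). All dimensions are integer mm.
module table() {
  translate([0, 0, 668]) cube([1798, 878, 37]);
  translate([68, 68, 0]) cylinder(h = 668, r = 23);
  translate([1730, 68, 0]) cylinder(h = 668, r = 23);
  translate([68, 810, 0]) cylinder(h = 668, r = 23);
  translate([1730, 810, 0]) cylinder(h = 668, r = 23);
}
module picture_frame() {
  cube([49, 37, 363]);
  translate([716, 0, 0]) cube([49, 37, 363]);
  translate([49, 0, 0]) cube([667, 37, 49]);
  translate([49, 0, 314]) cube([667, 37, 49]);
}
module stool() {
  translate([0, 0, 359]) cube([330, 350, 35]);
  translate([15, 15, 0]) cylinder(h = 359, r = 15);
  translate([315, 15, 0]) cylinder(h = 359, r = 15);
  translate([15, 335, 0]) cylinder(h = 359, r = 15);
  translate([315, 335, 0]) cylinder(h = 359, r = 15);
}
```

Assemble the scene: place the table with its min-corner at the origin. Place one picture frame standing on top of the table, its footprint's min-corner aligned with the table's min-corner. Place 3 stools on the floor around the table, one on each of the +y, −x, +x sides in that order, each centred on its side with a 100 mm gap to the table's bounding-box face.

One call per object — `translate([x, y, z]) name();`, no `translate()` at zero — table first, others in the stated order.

table();
translate([0, 0, 705]) picture_frame();
translate([734, 978, 0]) stool();
translate([-430, 264, 0]) stool();
translate([1898, 264, 0]) stool();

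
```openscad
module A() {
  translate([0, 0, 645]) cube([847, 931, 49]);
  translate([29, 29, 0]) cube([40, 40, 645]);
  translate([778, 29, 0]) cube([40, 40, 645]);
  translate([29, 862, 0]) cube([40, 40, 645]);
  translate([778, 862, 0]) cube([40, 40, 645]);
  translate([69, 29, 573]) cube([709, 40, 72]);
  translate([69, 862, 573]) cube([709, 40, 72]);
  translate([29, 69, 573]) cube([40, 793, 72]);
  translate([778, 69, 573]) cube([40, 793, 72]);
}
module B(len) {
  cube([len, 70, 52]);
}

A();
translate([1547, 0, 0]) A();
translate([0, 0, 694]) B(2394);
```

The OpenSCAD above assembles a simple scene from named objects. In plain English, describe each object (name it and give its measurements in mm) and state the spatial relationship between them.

A is a rectangular dining table. The top is 847×931×49 mm with its upper surface at z = 694 mm. It stands on four 40×40 mm square legs, each inset 29 mm from the nearest pair of top edges, running from the floor to the underside of the top. Four apron rails, 40 mm thick and 72 mm tall, run between adjacent legs with their top edges flush with the underside of the top and their outer faces flush with the legs' outer faces.

B is a rectangular beam 2394 mm long (x), 70 mm deep (y), 52 mm thick (z).

The beam spans the tops of two tables placed 700 mm apart, resting at z = 694 mm.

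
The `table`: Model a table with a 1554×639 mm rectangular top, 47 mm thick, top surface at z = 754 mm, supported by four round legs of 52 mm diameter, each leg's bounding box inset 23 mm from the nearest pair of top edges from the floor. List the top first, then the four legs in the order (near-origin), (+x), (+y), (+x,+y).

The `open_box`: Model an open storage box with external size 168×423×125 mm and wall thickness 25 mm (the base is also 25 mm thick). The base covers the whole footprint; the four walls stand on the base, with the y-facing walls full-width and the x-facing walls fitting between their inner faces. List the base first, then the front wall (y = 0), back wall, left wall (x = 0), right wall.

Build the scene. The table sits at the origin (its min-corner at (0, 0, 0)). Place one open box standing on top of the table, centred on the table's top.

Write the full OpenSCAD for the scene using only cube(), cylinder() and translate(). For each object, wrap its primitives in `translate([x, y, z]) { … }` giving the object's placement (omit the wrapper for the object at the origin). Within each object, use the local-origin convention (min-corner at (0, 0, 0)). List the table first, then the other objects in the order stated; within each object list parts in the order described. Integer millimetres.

translate([0, 0, 707]) cube([1554, 639, 47]);
translate([49, 49, 0]) cylinder(h = 707, r = 26);
translate([1505, 49, 0]) cylinder(h = 707, r = 26);
translate([49, 590, 0]) cylinder(h = 707, r = 26);
translate([1505, 590, 0]) cylinder(h = 707, r = 26);
translate([693, 108, 754]) {
  cube([168, 423, 25]);
  translate([0, 0, 25]) cube([168, 25, 100]);
  translate([0, 398, 25]) cube([168, 25, 100]);
  translate([0, 25, 25]) cube([25, 373, 100]);
  translate([143, 25, 25]) cube([25, 373, 100]);
}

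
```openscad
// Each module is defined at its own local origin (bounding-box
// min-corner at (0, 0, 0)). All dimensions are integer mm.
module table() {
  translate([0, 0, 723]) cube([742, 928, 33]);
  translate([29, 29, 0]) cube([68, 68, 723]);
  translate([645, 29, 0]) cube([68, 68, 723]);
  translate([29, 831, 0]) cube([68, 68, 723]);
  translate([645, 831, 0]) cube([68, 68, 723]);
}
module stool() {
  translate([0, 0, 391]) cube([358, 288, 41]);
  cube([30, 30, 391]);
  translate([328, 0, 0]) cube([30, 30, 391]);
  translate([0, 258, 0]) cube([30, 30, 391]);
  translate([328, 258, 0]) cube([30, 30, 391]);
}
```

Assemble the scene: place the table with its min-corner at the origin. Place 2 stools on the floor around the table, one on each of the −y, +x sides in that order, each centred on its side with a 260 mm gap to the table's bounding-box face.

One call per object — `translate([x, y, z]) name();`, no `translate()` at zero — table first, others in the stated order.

table();
translate([192, -548, 0]) stool();
translate([1002, 320, 0]) stool();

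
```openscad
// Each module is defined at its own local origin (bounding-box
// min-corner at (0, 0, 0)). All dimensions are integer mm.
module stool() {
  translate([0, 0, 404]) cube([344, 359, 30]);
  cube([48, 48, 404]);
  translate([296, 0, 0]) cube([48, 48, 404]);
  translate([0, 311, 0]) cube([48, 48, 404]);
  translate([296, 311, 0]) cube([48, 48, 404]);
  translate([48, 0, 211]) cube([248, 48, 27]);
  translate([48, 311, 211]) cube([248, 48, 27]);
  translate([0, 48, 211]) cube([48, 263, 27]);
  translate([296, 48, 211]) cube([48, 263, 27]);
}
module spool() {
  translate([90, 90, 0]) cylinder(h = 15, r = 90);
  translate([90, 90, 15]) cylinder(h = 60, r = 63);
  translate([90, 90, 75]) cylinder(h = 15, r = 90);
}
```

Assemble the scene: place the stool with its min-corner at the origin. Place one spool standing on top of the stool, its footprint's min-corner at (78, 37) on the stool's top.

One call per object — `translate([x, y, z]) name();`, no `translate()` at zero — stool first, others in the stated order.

stool();
translate([78, 37, 434]) spool();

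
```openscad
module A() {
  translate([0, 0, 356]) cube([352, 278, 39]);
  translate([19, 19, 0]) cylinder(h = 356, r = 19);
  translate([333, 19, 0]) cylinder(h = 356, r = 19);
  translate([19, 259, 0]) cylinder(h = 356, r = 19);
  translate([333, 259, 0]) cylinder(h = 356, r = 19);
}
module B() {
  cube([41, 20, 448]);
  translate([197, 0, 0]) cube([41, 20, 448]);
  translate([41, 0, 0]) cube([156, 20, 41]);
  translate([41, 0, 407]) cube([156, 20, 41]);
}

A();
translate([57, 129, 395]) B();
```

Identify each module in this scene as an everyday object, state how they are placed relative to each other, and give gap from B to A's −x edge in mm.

A is a stool. B is a picture frame. The picture frame is on top of the stool, centred. The gap from the picture frame to the stool's −x edge is 57 mm.

The picture frame's min-x is at 57; the stool's min-x is 0; gap = 57 mm.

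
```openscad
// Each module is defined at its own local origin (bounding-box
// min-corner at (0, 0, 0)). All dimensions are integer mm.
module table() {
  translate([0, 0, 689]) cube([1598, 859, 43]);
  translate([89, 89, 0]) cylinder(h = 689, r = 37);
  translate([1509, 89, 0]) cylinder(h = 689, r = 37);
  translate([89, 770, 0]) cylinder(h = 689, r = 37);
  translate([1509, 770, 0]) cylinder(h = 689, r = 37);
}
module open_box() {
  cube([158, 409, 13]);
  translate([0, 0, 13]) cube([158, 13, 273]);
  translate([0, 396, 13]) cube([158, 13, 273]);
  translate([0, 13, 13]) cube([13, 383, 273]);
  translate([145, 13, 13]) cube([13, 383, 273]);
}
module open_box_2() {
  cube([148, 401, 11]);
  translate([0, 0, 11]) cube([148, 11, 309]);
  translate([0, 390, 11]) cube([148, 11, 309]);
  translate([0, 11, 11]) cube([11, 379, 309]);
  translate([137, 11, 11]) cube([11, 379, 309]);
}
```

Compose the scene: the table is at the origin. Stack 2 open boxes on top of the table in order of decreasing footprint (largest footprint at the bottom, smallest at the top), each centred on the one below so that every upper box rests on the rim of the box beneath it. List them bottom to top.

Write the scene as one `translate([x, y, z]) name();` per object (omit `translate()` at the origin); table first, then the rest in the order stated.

table();
translate([720, 225, 732]) open_box();
translate([725, 229, 1018]) open_box_2();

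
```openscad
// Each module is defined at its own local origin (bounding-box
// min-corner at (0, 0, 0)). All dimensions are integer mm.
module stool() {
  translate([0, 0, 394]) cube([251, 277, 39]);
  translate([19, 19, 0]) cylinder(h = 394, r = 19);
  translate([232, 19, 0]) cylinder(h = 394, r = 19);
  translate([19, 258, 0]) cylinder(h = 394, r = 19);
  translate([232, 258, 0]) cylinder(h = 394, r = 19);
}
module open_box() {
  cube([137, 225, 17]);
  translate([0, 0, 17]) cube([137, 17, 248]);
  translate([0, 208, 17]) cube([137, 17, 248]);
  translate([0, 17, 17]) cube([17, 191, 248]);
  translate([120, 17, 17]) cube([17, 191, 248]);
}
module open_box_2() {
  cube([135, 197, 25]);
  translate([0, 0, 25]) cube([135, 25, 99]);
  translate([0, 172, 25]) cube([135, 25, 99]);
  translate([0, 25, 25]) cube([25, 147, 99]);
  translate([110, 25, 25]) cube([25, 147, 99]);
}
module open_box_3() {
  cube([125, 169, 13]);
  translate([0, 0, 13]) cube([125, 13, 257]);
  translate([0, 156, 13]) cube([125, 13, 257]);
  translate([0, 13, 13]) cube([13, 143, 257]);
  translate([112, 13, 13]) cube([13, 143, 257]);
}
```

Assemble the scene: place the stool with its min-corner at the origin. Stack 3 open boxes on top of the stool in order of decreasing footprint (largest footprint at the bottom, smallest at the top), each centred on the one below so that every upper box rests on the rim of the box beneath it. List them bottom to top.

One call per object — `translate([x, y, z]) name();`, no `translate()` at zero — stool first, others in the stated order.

stool();
translate([57, 26, 433]) open_box();
translate([58, 40, 698]) open_box_2();
translate([63, 54, 822]) open_box_3();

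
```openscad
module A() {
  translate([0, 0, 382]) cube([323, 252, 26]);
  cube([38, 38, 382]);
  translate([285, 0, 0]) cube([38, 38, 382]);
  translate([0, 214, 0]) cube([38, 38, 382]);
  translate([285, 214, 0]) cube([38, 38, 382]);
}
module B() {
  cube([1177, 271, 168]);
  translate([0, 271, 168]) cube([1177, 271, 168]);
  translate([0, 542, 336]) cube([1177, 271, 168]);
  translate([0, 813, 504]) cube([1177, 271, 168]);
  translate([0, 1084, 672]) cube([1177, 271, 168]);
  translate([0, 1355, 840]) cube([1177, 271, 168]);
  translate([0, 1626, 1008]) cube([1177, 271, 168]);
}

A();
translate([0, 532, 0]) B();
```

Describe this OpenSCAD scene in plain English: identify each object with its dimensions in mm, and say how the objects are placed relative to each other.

A is a four-legged stool. The seat is 323×252 mm, 26 mm thick, top at z = 408 mm. It stands on four square legs, each 38×38 mm in cross-section, from z = 0 to the seat underside, each flush with a corner of the seat.

B is a straight staircase of 7 solid steps. Each step is 1177 mm wide (x), 271 mm deep (y, the going) and 168 mm tall (the rise). The first step rests on the floor; each subsequent step sits one going further in +y and one rise higher in +z, directly behind and above the previous step with no overlap.

The staircase is on the floor beside the stool on its +y side.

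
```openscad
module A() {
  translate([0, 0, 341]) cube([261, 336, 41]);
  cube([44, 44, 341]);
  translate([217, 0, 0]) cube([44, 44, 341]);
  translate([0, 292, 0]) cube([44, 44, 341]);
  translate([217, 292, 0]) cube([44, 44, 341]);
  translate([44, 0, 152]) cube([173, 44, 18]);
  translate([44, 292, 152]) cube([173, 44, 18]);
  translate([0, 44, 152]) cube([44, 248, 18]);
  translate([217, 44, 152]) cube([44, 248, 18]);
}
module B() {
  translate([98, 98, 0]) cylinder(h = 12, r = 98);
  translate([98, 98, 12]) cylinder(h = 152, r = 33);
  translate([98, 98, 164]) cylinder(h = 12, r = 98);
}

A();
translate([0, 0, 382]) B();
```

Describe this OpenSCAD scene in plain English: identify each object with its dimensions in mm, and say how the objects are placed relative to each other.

A is a four-legged stool. The seat is 261×336 mm, 41 mm thick, top at z = 382 mm. It stands on four square legs, each 44×44 mm in cross-section, from z = 0 to the seat underside, each flush with a corner of the seat. Four stretchers, 44 mm wide and 18 mm tall, connect adjacent legs with their undersides at z = 152 mm, each running between the inner faces of the legs it joins and aligned with the legs' outer faces on the other axis.

B is a spool: two coaxial disc flanges of radius 98 mm and thickness 12 mm, joined by a core cylinder of radius 33 mm and height 152 mm. The lower flange rests on z = 0 and the three cylinders share a vertical axis.

The spool is on top of the stool.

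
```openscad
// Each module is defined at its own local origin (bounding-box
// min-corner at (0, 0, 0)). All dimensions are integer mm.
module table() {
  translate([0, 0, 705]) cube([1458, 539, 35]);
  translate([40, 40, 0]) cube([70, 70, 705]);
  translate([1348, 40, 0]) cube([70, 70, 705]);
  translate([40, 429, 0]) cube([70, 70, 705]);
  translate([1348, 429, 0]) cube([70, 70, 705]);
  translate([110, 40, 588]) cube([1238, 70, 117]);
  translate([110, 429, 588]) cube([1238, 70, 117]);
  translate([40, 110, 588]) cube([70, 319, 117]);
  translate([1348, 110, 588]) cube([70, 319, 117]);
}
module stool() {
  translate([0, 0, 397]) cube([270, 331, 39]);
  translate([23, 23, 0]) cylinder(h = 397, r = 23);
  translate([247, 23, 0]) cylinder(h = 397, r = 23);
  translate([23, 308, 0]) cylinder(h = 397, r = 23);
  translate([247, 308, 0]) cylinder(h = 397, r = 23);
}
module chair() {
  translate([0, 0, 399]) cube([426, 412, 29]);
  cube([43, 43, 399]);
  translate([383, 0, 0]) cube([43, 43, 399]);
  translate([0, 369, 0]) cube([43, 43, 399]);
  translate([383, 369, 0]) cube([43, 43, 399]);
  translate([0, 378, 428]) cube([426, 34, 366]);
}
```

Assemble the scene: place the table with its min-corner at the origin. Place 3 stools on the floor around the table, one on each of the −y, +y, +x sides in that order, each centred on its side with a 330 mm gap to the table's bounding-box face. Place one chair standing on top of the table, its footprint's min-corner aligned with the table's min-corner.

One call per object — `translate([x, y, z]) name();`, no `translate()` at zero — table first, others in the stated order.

table();
translate([594, -661, 0]) stool();
translate([594, 869, 0]) stool();
translate([1788, 104, 0]) stool();
translate([0, 0, 740]) chair();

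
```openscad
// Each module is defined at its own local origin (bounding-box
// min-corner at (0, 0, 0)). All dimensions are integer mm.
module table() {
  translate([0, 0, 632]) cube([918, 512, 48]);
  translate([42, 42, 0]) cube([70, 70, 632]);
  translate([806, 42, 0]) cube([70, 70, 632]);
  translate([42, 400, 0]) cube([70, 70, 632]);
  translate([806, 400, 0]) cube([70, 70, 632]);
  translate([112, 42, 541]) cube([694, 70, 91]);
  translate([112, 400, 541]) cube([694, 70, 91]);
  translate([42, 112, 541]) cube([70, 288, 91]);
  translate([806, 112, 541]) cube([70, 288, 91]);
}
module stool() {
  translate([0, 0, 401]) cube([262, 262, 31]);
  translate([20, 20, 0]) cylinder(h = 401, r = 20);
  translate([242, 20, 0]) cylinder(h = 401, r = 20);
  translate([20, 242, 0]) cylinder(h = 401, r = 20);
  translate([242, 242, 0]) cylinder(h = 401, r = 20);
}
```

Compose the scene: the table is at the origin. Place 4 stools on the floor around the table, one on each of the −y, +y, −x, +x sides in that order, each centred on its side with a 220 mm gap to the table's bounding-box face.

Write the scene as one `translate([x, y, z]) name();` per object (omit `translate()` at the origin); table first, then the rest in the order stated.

table();
translate([328, -482, 0]) stool();
translate([328, 732, 0]) stool();
translate([-482, 125, 0]) stool();
translate([1138, 125, 0]) stool();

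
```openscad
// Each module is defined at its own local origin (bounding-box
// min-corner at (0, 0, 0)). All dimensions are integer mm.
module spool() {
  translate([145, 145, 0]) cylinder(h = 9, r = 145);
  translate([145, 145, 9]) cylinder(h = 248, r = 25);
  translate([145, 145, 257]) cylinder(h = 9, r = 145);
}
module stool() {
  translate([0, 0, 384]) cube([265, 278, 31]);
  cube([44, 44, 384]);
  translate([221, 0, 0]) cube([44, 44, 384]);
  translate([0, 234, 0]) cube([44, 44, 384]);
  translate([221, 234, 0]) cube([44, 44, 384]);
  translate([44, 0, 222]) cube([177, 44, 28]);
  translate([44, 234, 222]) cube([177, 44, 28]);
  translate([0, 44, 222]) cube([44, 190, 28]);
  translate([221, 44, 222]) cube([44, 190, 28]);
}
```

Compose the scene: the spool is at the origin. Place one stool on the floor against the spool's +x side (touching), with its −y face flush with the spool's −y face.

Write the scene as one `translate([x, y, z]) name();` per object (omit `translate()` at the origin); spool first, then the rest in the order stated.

spool();
translate([290, 0, 0]) stool();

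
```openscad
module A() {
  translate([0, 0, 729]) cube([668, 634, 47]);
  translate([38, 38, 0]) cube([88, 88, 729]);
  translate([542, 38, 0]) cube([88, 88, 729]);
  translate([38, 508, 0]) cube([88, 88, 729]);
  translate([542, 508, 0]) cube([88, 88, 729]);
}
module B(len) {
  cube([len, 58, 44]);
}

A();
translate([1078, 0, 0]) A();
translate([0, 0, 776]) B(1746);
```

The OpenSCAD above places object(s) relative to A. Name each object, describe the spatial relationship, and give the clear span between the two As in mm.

Second table starts at x = 1078; first ends at x = 668; clear span = 1078 − 668 = 410 mm.

A is a table. B is a beam. A beam spans the tops of two tables. The clear span between the two tables is 410 mm.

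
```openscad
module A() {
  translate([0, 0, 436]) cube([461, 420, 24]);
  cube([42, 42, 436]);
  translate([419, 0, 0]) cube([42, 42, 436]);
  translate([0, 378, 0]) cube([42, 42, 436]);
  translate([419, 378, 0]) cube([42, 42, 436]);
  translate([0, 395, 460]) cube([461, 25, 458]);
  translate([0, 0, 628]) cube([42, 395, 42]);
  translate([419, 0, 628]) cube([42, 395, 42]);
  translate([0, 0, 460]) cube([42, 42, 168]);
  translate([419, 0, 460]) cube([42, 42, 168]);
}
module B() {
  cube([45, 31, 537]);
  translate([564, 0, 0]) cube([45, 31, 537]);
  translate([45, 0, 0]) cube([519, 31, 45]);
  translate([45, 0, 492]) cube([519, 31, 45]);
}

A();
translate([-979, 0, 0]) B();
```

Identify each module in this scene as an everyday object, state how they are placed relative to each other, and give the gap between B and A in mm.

The picture frame's nearest face is 370 mm from the chair's −x face.

A is a chair. B is a picture frame. The picture frame is on the floor beside the chair on its −x side. The gap between the picture frame and the chair is 370 mm.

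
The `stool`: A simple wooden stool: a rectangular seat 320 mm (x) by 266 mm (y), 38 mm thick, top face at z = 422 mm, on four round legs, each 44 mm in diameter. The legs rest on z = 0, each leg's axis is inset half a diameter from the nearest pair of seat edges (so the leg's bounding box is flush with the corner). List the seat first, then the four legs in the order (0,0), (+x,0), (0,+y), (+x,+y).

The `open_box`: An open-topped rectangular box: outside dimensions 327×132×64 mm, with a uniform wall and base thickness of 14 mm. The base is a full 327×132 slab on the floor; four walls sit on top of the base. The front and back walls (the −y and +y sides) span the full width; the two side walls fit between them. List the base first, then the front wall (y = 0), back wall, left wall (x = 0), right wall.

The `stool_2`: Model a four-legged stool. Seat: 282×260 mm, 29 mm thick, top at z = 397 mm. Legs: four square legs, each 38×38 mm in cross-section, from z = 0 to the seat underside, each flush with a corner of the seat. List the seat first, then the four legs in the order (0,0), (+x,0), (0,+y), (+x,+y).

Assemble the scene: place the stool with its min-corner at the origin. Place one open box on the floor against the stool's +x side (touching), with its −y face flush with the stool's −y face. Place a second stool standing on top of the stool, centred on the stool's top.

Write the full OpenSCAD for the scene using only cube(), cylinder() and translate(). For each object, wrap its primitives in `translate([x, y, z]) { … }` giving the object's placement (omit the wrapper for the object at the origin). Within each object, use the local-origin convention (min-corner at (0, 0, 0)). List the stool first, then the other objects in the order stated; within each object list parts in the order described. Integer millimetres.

translate([0, 0, 384]) cube([320, 266, 38]);
translate([22, 22, 0]) cylinder(h = 384, r = 22);
translate([298, 22, 0]) cylinder(h = 384, r = 22);
translate([22, 244, 0]) cylinder(h = 384, r = 22);
translate([298, 244, 0]) cylinder(h = 384, r = 22);
translate([320, 0, 0]) {
  cube([327, 132, 14]);
  translate([0, 0, 14]) cube([327, 14, 50]);
  translate([0, 118, 14]) cube([327, 14, 50]);
  translate([0, 14, 14]) cube([14, 104, 50]);
  translate([313, 14, 14]) cube([14, 104, 50]);
}
translate([19, 3, 422]) {
  translate([0, 0, 368]) cube([282, 260, 29]);
  cube([38, 38, 368]);
  translate([244, 0, 0]) cube([38, 38, 368]);
  translate([0, 222, 0]) cube([38, 38, 368]);
  translate([244, 222, 0]) cube([38, 38, 368]);
}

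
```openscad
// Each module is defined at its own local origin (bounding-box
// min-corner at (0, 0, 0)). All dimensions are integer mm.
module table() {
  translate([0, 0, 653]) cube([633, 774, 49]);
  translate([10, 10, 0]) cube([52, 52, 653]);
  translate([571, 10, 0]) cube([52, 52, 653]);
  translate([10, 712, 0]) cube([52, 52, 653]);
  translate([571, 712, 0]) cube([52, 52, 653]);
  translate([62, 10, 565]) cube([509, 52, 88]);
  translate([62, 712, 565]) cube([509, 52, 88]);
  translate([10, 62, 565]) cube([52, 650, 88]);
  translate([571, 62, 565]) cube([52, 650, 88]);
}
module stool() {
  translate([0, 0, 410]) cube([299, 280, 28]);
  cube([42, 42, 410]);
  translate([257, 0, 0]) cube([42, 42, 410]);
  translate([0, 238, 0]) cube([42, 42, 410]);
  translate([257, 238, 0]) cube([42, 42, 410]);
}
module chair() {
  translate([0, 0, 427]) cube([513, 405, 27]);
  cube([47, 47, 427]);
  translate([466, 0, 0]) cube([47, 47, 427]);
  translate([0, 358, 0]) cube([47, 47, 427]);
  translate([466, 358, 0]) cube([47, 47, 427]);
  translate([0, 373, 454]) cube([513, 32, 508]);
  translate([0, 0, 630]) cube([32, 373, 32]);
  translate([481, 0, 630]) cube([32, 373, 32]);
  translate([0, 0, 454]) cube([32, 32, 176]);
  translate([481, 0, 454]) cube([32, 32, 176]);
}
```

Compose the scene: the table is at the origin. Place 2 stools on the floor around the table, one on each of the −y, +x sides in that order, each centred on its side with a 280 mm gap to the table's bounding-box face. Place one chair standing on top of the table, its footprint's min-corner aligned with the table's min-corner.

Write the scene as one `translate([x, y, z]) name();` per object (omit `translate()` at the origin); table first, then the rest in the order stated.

table();
translate([167, -560, 0]) stool();
translate([913, 247, 0]) stool();
translate([0, 0, 702]) chair();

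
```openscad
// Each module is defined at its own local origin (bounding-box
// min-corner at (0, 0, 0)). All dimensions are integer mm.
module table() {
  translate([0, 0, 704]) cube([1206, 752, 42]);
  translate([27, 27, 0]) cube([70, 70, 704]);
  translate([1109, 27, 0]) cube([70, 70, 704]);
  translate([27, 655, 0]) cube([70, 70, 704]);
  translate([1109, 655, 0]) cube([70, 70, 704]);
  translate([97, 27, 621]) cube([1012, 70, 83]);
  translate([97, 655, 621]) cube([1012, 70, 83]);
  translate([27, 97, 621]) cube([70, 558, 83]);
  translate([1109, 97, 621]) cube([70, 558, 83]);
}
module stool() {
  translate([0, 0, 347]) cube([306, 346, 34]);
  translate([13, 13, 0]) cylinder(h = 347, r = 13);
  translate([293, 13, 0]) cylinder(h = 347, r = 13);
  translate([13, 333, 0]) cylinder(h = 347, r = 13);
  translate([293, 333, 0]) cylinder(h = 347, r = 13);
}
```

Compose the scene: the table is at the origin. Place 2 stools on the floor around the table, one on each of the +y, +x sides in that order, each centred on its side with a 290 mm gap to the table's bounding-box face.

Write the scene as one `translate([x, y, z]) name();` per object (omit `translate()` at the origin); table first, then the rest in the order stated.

table();
translate([450, 1042, 0]) stool();
translate([1496, 203, 0]) stool();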